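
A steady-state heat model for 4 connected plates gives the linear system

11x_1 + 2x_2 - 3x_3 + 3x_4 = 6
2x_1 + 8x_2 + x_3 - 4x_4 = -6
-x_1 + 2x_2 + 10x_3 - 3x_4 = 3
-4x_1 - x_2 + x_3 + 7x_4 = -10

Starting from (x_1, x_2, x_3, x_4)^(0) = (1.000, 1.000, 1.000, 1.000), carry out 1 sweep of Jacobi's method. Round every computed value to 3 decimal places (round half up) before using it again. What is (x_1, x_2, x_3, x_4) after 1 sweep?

(0.364, -0.625, 0.500, -0.857)

Iteration 1:
  x_1 = (6 - (2)·1.000 - (-3)·1.000 - (3)·1.000) / (11) = 0.364
  x_2 = (-6 - (2)·1.000 - (1)·1.000 - (-4)·1.000) / (8) = -0.625
  x_3 = (3 - (-1)·1.000 - (2)·1.000 - (-3)·1.000) / (10) = 0.500
  x_4 = (-10 - (-4)·1.000 - (-1)·1.000 - (1)·1.000) / (7) = -0.857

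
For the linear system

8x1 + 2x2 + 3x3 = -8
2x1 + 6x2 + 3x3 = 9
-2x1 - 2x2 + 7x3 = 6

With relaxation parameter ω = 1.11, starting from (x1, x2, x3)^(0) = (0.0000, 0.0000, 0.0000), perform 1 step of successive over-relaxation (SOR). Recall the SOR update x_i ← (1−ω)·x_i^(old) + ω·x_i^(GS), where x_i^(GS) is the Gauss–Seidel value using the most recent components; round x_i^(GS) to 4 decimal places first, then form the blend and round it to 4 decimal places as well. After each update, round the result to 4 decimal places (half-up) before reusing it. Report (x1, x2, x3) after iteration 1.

(-1.1100, 2.0757, 1.2577)

Iteration 1:
  x1: GS value = (-8 - (2)·0.0000 - (3)·0.0000) / (8) = -1.0000;  x1 ← (1−ω)·0.0000 + ω·-1.0000 = -1.1100
  x2: GS value = (9 - (2)·-1.1100 - (3)·0.0000) / (6) = 1.8700;  x2 ← (1−ω)·0.0000 + ω·1.8700 = 2.0757
  x3: GS value = (6 - (-2)·-1.1100 - (-2)·2.0757) / (7) = 1.1331;  x3 ← (1−ω)·0.0000 + ω·1.1331 = 1.2577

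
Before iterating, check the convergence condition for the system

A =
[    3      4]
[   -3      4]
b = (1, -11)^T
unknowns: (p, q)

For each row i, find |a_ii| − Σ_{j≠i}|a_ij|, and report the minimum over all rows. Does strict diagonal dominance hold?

row 1: |3| − (4) = -1
row 2: |4| − (3) = 1
minimum over rows = -1 → not strictly diagonally dominant

-1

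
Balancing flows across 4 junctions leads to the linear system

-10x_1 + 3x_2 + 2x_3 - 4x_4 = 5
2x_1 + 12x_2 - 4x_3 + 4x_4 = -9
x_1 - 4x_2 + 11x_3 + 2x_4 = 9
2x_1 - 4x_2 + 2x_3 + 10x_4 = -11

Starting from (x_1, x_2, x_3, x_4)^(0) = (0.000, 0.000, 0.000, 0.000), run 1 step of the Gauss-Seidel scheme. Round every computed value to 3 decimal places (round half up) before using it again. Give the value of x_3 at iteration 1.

0.621

Iteration 1:
  x_1 = (5 - (3)·0.000 - (2)·0.000 - (-4)·0.000) / (-10) = -0.500
  x_2 = (-9 - (2)·-0.500 - (-4)·0.000 - (4)·0.000) / (12) = -0.667
  x_3 = (9 - (1)·-0.500 - (-4)·-0.667 - (2)·0.000) / (11) = 0.621
  x_4 = (-11 - (2)·-0.500 - (-4)·-0.667 - (2)·0.621) / (10) = -1.391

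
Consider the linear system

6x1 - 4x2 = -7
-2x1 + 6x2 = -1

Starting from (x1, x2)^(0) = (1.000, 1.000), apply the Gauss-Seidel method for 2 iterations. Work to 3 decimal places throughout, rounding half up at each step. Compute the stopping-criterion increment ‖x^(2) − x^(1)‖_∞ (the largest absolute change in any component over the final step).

Iteration 1:
  x1 = (-7 - (-4)·1.000) / (6) = -0.500
  x2 = (-1 - (-2)·-0.500) / (6) = -0.333
Iteration 2:
  x1 = (-7 - (-4)·-0.333) / (6) = -1.389
  x2 = (-1 - (-2)·-1.389) / (6) = -0.630
Change: (-0.889, -0.297) → max |·| = 0.889

0.889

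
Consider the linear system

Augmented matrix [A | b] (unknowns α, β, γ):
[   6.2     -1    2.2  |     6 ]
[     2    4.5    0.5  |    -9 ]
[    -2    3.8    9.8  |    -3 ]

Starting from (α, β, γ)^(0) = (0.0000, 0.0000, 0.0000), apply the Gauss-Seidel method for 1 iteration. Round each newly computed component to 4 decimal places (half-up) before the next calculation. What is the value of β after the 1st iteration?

-2.4301

Iteration 1:
  α = (6 - (-1)·0.0000 - (2.2)·0.0000) / (6.2) = 0.9677
  β = (-9 - (2)·0.9677 - (0.5)·0.0000) / (4.5) = -2.4301
  γ = (-3 - (-2)·0.9677 - (3.8)·-2.4301) / (9.8) = 0.8337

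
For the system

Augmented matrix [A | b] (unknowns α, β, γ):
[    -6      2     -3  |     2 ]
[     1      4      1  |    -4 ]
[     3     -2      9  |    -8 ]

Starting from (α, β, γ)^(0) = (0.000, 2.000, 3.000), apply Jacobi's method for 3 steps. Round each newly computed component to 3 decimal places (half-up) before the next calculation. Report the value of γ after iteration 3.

Iteration 1:
  α = (2 - (2)·2.000 - (-3)·3.000) / (-6) = -1.167
  β = (-4 - (1)·0.000 - (1)·3.000) / (4) = -1.750
  γ = (-8 - (3)·0.000 - (-2)·2.000) / (9) = -0.444
Iteration 2:
  α = (2 - (2)·-1.750 - (-3)·-0.444) / (-6) = -0.695
  β = (-4 - (1)·-1.167 - (1)·-0.444) / (4) = -0.597
  γ = (-8 - (3)·-1.167 - (-2)·-1.750) / (9) = -0.889
Iteration 3:
  α = (2 - (2)·-0.597 - (-3)·-0.889) / (-6) = -0.088
  β = (-4 - (1)·-0.695 - (1)·-0.889) / (4) = -0.604
  γ = (-8 - (3)·-0.695 - (-2)·-0.597) / (9) = -0.790

-0.790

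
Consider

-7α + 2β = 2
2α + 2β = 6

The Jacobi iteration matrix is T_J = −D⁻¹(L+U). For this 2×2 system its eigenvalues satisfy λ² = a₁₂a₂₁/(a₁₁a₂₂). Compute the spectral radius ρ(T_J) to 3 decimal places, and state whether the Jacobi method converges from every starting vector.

a₁₂a₂₁/(a₁₁a₂₂) = (2)·(2) / ((-7)·(2)) = -0.285714
ρ = √|-0.285714| = √0.285714 = 0.535
ρ < 1, so Jacobi converges

0.535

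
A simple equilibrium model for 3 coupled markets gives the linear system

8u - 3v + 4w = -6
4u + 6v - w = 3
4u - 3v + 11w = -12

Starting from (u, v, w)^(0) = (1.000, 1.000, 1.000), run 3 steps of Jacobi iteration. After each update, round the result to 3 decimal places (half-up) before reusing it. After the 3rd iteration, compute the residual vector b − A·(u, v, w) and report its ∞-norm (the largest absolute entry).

Iteration 1:
  u = (-6 - (-3)·1.000 - (4)·1.000) / (8) = -0.875
  v = (3 - (4)·1.000 - (-1)·1.000) / (6) = 0.000
  w = (-12 - (4)·1.000 - (-3)·1.000) / (11) = -1.182
Iteration 2:
  u = (-6 - (-3)·0.000 - (4)·-1.182) / (8) = -0.159
  v = (3 - (4)·-0.875 - (-1)·-1.182) / (6) = 0.886
  w = (-12 - (4)·-0.875 - (-3)·0.000) / (11) = -0.773
Iteration 3:
  u = (-6 - (-3)·0.886 - (4)·-0.773) / (8) = -0.031
  v = (3 - (4)·-0.159 - (-1)·-0.773) / (6) = 0.477
  w = (-12 - (4)·-0.159 - (-3)·0.886) / (11) = -0.791
Residual b − A·x = (-1.157, -0.529, -1.744); ∞-norm = 1.744

1.744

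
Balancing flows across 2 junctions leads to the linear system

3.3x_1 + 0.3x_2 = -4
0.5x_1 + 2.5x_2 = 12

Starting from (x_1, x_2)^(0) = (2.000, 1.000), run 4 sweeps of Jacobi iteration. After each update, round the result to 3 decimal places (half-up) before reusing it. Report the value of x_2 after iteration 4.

Iteration 1:
  x_1 = (-4 - (0.3)·1.000) / (3.3) = -1.303
  x_2 = (12 - (0.5)·2.000) / (2.5) = 4.400
Iteration 2:
  x_1 = (-4 - (0.3)·4.400) / (3.3) = -1.612
  x_2 = (12 - (0.5)·-1.303) / (2.5) = 5.061
Iteration 3:
  x_1 = (-4 - (0.3)·5.061) / (3.3) = -1.672
  x_2 = (12 - (0.5)·-1.612) / (2.5) = 5.122
Iteration 4:
  x_1 = (-4 - (0.3)·5.122) / (3.3) = -1.678
  x_2 = (12 - (0.5)·-1.672) / (2.5) = 5.134

5.134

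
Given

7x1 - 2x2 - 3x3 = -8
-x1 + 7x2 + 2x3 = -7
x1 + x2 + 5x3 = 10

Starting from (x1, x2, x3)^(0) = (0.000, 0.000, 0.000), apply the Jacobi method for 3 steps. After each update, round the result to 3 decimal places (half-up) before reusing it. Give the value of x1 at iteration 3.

Iteration 1:
  x1 = (-8 - (-2)·0.000 - (-3)·0.000) / (7) = -1.143
  x2 = (-7 - (-1)·0.000 - (2)·0.000) / (7) = -1.000
  x3 = (10 - (1)·0.000 - (1)·0.000) / (5) = 2.000
Iteration 2:
  x1 = (-8 - (-2)·-1.000 - (-3)·2.000) / (7) = -0.571
  x2 = (-7 - (-1)·-1.143 - (2)·2.000) / (7) = -1.735
  x3 = (10 - (1)·-1.143 - (1)·-1.000) / (5) = 2.429
Iteration 3:
  x1 = (-8 - (-2)·-1.735 - (-3)·2.429) / (7) = -0.598
  x2 = (-7 - (-1)·-0.571 - (2)·2.429) / (7) = -1.776
  x3 = (10 - (1)·-0.571 - (1)·-1.735) / (5) = 2.461

-0.598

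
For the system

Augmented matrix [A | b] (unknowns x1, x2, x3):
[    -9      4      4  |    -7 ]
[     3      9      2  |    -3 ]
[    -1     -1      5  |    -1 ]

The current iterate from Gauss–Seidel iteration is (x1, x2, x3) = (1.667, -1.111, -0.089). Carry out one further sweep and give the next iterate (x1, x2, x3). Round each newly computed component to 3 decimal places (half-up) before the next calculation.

(0.244, -0.395, -0.230)

One sweep:
  x1 = (-7 - (4)·-1.111 - (4)·-0.089) / (-9) = 0.244
  x2 = (-3 - (3)·0.244 - (2)·-0.089) / (9) = -0.395
  x3 = (-1 - (-1)·0.244 - (-1)·-0.395) / (5) = -0.230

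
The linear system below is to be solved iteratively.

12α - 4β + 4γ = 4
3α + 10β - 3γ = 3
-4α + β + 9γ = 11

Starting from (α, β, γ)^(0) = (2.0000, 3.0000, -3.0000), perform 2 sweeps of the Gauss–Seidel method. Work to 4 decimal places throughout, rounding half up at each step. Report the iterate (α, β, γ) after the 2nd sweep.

Iteration 1:
  α = (4 - (-4)·3.0000 - (4)·-3.0000) / (12) = 2.3333
  β = (3 - (3)·2.3333 - (-3)·-3.0000) / (10) = -1.3000
  γ = (11 - (-4)·2.3333 - (1)·-1.3000) / (9) = 2.4037
Iteration 2:
  α = (4 - (-4)·-1.3000 - (4)·2.4037) / (12) = -0.9012
  β = (3 - (3)·-0.9012 - (-3)·2.4037) / (10) = 1.2915
  γ = (11 - (-4)·-0.9012 - (1)·1.2915) / (9) = 0.6782

(-0.9012, 1.2915, 0.6782)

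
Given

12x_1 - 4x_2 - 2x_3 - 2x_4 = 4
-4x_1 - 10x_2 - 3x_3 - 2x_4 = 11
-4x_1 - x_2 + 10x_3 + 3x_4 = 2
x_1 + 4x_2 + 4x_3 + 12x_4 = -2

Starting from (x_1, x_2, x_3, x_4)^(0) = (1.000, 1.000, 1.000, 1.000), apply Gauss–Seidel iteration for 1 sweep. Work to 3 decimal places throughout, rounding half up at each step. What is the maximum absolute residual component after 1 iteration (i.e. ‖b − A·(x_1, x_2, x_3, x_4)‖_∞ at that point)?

Iteration 1:
  x_1 = (4 - (-4)·1.000 - (-2)·1.000 - (-2)·1.000) / (12) = 1.000
  x_2 = (11 - (-4)·1.000 - (-3)·1.000 - (-2)·1.000) / (-10) = -2.000
  x_3 = (2 - (-4)·1.000 - (-1)·-2.000 - (3)·1.000) / (10) = 0.100
  x_4 = (-2 - (1)·1.000 - (4)·-2.000 - (4)·0.100) / (12) = 0.383
Residual b − A·x = (-15.034, -3.934, 1.851, 0.004); ∞-norm = 15.034

15.034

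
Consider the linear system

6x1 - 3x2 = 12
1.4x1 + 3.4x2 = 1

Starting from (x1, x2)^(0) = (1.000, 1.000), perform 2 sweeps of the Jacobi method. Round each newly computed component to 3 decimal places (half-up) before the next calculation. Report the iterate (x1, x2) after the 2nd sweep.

(1.941, -0.735)

Iteration 1:
  x1 = (12 - (-3)·1.000) / (6) = 2.500
  x2 = (1 - (1.4)·1.000) / (3.4) = -0.118
Iteration 2:
  x1 = (12 - (-3)·-0.118) / (6) = 1.941
  x2 = (1 - (1.4)·2.500) / (3.4) = -0.735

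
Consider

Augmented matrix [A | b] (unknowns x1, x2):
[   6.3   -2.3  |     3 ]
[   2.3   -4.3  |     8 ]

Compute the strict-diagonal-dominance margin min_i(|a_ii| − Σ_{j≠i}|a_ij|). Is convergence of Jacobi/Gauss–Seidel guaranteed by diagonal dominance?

row 1: |6.3| − (2.3) = 4
row 2: |-4.3| − (2.3) = 2
minimum over rows = 2 → strictly diagonally dominant (convergence guaranteed)

2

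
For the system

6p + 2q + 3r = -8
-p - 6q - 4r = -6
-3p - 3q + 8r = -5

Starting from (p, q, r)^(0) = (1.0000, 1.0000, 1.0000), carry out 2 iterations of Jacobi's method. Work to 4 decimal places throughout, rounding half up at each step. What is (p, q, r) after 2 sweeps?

(-1.4514, 1.2778, -1.3750)

Iteration 1:
  p = (-8 - (2)·1.0000 - (3)·1.0000) / (6) = -2.1667
  q = (-6 - (-1)·1.0000 - (-4)·1.0000) / (-6) = 0.1667
  r = (-5 - (-3)·1.0000 - (-3)·1.0000) / (8) = 0.1250
Iteration 2:
  p = (-8 - (2)·0.1667 - (3)·0.1250) / (6) = -1.4514
  q = (-6 - (-1)·-2.1667 - (-4)·0.1250) / (-6) = 1.2778
  r = (-5 - (-3)·-2.1667 - (-3)·0.1667) / (8) = -1.3750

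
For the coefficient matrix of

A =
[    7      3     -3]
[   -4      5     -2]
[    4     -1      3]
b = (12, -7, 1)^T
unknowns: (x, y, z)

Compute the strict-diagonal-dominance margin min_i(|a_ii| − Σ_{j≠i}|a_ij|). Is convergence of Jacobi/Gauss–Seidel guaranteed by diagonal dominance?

row 1: |7| − (3+3) = 1
row 2: |5| − (4+2) = -1
row 3: |3| − (4+1) = -2
minimum over rows = -2 → not strictly diagonally dominant

-2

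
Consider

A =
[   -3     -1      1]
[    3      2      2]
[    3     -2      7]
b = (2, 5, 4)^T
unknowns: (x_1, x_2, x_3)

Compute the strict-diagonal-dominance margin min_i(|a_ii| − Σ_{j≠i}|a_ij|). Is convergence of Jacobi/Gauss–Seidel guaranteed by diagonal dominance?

-3

row 1: |-3| − (1+1) = 1
row 2: |2| − (3+2) = -3
row 3: |7| − (3+2) = 2
minimum over rows = -3 → not strictly diagonally dominant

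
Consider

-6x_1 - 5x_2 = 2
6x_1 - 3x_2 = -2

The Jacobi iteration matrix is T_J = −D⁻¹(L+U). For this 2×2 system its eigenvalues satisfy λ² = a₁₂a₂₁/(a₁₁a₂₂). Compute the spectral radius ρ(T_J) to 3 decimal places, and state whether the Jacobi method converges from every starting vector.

a₁₂a₂₁/(a₁₁a₂₂) = (-5)·(6) / ((-6)·(-3)) = -1.666667
ρ = √|-1.666667| = √1.666667 = 1.291
ρ > 1, so Jacobi diverges

1.291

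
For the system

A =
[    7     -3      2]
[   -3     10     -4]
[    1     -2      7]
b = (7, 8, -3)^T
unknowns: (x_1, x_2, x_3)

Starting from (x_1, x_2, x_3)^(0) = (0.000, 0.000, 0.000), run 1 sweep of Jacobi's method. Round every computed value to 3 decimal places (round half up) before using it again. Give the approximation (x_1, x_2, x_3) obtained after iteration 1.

Iteration 1:
  x_1 = (7 - (-3)·0.000 - (2)·0.000) / (7) = 1.000
  x_2 = (8 - (-3)·0.000 - (-4)·0.000) / (10) = 0.800
  x_3 = (-3 - (1)·0.000 - (-2)·0.000) / (7) = -0.429

(1.000, 0.800, -0.429)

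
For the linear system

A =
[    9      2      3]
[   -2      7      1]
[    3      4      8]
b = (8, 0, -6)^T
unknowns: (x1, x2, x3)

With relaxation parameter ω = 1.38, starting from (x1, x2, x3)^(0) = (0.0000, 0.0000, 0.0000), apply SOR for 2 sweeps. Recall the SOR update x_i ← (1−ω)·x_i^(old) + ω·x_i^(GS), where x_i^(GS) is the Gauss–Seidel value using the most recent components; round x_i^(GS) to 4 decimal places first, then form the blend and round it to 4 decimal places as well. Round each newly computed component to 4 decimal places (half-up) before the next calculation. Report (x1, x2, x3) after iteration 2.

(1.5339, 0.8160, -1.6304)

Iteration 1:
  x1: GS value = (8 - (2)·0.0000 - (3)·0.0000) / (9) = 0.8889;  x1 ← (1−ω)·0.0000 + ω·0.8889 = 1.2267
  x2: GS value = (0 - (-2)·1.2267 - (1)·0.0000) / (7) = 0.3505;  x2 ← (1−ω)·0.0000 + ω·0.3505 = 0.4837
  x3: GS value = (-6 - (3)·1.2267 - (4)·0.4837) / (8) = -1.4519;  x3 ← (1−ω)·0.0000 + ω·-1.4519 = -2.0036
Iteration 2:
  x1: GS value = (8 - (2)·0.4837 - (3)·-2.0036) / (9) = 1.4493;  x1 ← (1−ω)·1.2267 + ω·1.4493 = 1.5339
  x2: GS value = (0 - (-2)·1.5339 - (1)·-2.0036) / (7) = 0.7245;  x2 ← (1−ω)·0.4837 + ω·0.7245 = 0.8160
  x3: GS value = (-6 - (3)·1.5339 - (4)·0.8160) / (8) = -1.7332;  x3 ← (1−ω)·-2.0036 + ω·-1.7332 = -1.6304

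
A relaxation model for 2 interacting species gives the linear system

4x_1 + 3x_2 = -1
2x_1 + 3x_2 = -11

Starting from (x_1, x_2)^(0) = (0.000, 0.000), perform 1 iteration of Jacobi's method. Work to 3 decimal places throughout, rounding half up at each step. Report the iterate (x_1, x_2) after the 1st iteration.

Iteration 1:
  x_1 = (-1 - (3)·0.000) / (4) = -0.250
  x_2 = (-11 - (2)·0.000) / (3) = -3.667

(-0.250, -3.667)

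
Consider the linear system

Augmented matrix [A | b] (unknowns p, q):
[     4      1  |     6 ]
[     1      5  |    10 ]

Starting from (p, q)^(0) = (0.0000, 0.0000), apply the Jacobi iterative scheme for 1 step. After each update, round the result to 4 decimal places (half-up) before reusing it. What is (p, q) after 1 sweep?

Iteration 1:
  p = (6 - (1)·0.0000) / (4) = 1.5000
  q = (10 - (1)·0.0000) / (5) = 2.0000

(1.5000, 2.0000)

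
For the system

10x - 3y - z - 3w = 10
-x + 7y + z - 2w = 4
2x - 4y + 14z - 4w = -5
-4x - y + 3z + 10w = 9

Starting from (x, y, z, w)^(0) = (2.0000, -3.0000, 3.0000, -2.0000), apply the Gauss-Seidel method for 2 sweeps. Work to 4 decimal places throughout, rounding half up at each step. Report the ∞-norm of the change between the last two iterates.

1.6403

Iteration 1:
  x = (10 - (-3)·-3.0000 - (-1)·3.0000 - (-3)·-2.0000) / (10) = -0.2000
  y = (4 - (-1)·-0.2000 - (1)·3.0000 - (-2)·-2.0000) / (7) = -0.4571
  z = (-5 - (2)·-0.2000 - (-4)·-0.4571 - (-4)·-2.0000) / (14) = -1.0306
  w = (9 - (-4)·-0.2000 - (-1)·-0.4571 - (3)·-1.0306) / (10) = 1.0835
Iteration 2:
  x = (10 - (-3)·-0.4571 - (-1)·-1.0306 - (-3)·1.0835) / (10) = 1.0849
  y = (4 - (-1)·1.0849 - (1)·-1.0306 - (-2)·1.0835) / (7) = 1.1832
  z = (-5 - (2)·1.0849 - (-4)·1.1832 - (-4)·1.0835) / (14) = 0.1355
  w = (9 - (-4)·1.0849 - (-1)·1.1832 - (3)·0.1355) / (10) = 1.4116
Change: (1.2849, 1.6403, 1.1661, 0.3281) → max |·| = 1.6403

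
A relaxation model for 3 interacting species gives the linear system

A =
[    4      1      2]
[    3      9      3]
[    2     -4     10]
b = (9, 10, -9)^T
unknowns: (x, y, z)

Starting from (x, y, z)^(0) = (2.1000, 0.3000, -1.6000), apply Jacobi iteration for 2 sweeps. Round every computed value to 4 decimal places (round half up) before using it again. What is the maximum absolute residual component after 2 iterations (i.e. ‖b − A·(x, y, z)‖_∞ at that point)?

Iteration 1:
  x = (9 - (1)·0.3000 - (2)·-1.6000) / (4) = 2.9750
  y = (10 - (3)·2.1000 - (3)·-1.6000) / (9) = 0.9444
  z = (-9 - (2)·2.1000 - (-4)·0.3000) / (10) = -1.2000
Iteration 2:
  x = (9 - (1)·0.9444 - (2)·-1.2000) / (4) = 2.6139
  y = (10 - (3)·2.9750 - (3)·-1.2000) / (9) = 0.5194
  z = (-9 - (2)·2.9750 - (-4)·0.9444) / (10) = -1.1172
Residual b − A·x = (0.2594, 0.8353, -0.9782); ∞-norm = 0.9782

0.9782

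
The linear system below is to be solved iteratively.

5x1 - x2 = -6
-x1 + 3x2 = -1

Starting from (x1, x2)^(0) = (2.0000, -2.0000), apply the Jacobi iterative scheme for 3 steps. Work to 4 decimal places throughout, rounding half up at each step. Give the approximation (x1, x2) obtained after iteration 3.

(-1.3733, -0.7111)

Iteration 1:
  x1 = (-6 - (-1)·-2.0000) / (5) = -1.6000
  x2 = (-1 - (-1)·2.0000) / (3) = 0.3333
Iteration 2:
  x1 = (-6 - (-1)·0.3333) / (5) = -1.1333
  x2 = (-1 - (-1)·-1.6000) / (3) = -0.8667
Iteration 3:
  x1 = (-6 - (-1)·-0.8667) / (5) = -1.3733
  x2 = (-1 - (-1)·-1.1333) / (3) = -0.7111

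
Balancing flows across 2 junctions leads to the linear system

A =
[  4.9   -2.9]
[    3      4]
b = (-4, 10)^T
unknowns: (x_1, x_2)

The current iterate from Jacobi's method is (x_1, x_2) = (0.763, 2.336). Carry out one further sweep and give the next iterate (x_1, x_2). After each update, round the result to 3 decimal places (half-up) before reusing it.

(0.566, 1.928)

One sweep:
  x_1 = (-4 - (-2.9)·2.336) / (4.9) = 0.566
  x_2 = (10 - (3)·0.763) / (4) = 1.928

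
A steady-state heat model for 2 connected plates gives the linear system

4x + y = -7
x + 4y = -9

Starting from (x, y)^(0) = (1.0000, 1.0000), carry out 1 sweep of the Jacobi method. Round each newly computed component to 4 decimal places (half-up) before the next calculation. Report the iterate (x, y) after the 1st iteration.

Iteration 1:
  x = (-7 - (1)·1.0000) / (4) = -2.0000
  y = (-9 - (1)·1.0000) / (4) = -2.5000

(-2.0000, -2.5000)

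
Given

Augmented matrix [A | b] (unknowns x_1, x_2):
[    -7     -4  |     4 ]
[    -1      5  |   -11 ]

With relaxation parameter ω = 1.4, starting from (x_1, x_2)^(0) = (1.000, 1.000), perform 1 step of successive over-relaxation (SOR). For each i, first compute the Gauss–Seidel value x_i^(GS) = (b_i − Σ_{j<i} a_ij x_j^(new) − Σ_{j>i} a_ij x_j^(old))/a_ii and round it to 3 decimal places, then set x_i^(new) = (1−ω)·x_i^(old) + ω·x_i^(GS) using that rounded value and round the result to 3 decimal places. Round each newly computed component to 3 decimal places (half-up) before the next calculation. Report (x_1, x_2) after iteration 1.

Iteration 1:
  x_1: GS value = (4 - (-4)·1.000) / (-7) = -1.143;  x_1 ← (1−ω)·1.000 + ω·-1.143 = -2.000
  x_2: GS value = (-11 - (-1)·-2.000) / (5) = -2.600;  x_2 ← (1−ω)·1.000 + ω·-2.600 = -4.040

(-2.000, -4.040)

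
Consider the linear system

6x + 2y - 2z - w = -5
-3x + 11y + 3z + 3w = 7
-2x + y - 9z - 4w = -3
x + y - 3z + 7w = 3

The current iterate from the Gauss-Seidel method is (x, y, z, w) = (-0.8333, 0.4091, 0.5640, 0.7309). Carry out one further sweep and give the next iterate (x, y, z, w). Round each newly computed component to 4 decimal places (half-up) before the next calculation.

(-0.6599, 0.1032, 0.1666, 0.5795)

One sweep:
  x = (-5 - (2)·0.4091 - (-2)·0.5640 - (-1)·0.7309) / (6) = -0.6599
  y = (7 - (-3)·-0.6599 - (3)·0.5640 - (3)·0.7309) / (11) = 0.1032
  z = (-3 - (-2)·-0.6599 - (1)·0.1032 - (-4)·0.7309) / (-9) = 0.1666
  w = (3 - (1)·-0.6599 - (1)·0.1032 - (-3)·0.1666) / (7) = 0.5795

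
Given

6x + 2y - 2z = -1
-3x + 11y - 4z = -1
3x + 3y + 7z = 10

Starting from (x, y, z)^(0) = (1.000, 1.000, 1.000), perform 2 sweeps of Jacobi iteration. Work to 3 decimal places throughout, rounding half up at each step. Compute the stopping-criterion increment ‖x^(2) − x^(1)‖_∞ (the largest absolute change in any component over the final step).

0.696

Iteration 1:
  x = (-1 - (2)·1.000 - (-2)·1.000) / (6) = -0.167
  y = (-1 - (-3)·1.000 - (-4)·1.000) / (11) = 0.545
  z = (10 - (3)·1.000 - (3)·1.000) / (7) = 0.571
Iteration 2:
  x = (-1 - (2)·0.545 - (-2)·0.571) / (6) = -0.158
  y = (-1 - (-3)·-0.167 - (-4)·0.571) / (11) = 0.071
  z = (10 - (3)·-0.167 - (3)·0.545) / (7) = 1.267
Change: (0.009, -0.474, 0.696) → max |·| = 0.696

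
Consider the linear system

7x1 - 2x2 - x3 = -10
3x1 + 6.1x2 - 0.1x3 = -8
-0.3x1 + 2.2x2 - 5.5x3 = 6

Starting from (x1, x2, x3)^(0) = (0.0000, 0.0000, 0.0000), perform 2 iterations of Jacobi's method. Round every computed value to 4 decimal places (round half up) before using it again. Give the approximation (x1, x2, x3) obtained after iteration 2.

(-1.9591, -0.6268, -1.5376)

Iteration 1:
  x1 = (-10 - (-2)·0.0000 - (-1)·0.0000) / (7) = -1.4286
  x2 = (-8 - (3)·0.0000 - (-0.1)·0.0000) / (6.1) = -1.3115
  x3 = (6 - (-0.3)·0.0000 - (2.2)·0.0000) / (-5.5) = -1.0909
Iteration 2:
  x1 = (-10 - (-2)·-1.3115 - (-1)·-1.0909) / (7) = -1.9591
  x2 = (-8 - (3)·-1.4286 - (-0.1)·-1.0909) / (6.1) = -0.6268
  x3 = (6 - (-0.3)·-1.4286 - (2.2)·-1.3115) / (-5.5) = -1.5376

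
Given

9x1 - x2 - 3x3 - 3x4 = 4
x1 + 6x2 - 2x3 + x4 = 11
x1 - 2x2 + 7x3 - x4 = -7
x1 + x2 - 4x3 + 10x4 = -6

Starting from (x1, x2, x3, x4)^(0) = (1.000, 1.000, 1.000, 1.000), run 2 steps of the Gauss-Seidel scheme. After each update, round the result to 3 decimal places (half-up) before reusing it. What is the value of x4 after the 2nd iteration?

Iteration 1:
  x1 = (4 - (-1)·1.000 - (-3)·1.000 - (-3)·1.000) / (9) = 1.222
  x2 = (11 - (1)·1.222 - (-2)·1.000 - (1)·1.000) / (6) = 1.796
  x3 = (-7 - (1)·1.222 - (-2)·1.796 - (-1)·1.000) / (7) = -0.519
  x4 = (-6 - (1)·1.222 - (1)·1.796 - (-4)·-0.519) / (10) = -1.109
Iteration 2:
  x1 = (4 - (-1)·1.796 - (-3)·-0.519 - (-3)·-1.109) / (9) = 0.101
  x2 = (11 - (1)·0.101 - (-2)·-0.519 - (1)·-1.109) / (6) = 1.828
  x3 = (-7 - (1)·0.101 - (-2)·1.828 - (-1)·-1.109) / (7) = -0.651
  x4 = (-6 - (1)·0.101 - (1)·1.828 - (-4)·-0.651) / (10) = -1.053

-1.053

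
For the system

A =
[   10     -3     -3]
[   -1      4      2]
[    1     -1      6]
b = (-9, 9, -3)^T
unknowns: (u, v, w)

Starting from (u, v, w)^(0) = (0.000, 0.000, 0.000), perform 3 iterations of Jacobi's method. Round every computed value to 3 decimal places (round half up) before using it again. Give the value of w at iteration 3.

Iteration 1:
  u = (-9 - (-3)·0.000 - (-3)·0.000) / (10) = -0.900
  v = (9 - (-1)·0.000 - (2)·0.000) / (4) = 2.250
  w = (-3 - (1)·0.000 - (-1)·0.000) / (6) = -0.500
Iteration 2:
  u = (-9 - (-3)·2.250 - (-3)·-0.500) / (10) = -0.375
  v = (9 - (-1)·-0.900 - (2)·-0.500) / (4) = 2.275
  w = (-3 - (1)·-0.900 - (-1)·2.250) / (6) = 0.025
Iteration 3:
  u = (-9 - (-3)·2.275 - (-3)·0.025) / (10) = -0.210
  v = (9 - (-1)·-0.375 - (2)·0.025) / (4) = 2.144
  w = (-3 - (1)·-0.375 - (-1)·2.275) / (6) = -0.058

-0.058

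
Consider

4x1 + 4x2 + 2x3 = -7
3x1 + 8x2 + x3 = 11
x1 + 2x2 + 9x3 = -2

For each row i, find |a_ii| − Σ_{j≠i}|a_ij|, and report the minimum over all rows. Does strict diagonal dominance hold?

row 1: |4| − (4+2) = -2
row 2: |8| − (3+1) = 4
row 3: |9| − (1+2) = 6
minimum over rows = -2 → not strictly diagonally dominant

-2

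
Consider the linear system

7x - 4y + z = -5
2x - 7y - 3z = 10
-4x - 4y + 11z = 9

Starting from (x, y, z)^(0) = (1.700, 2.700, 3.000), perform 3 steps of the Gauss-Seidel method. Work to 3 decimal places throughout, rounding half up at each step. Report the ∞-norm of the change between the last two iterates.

Iteration 1:
  x = (-5 - (-4)·2.700 - (1)·3.000) / (7) = 0.400
  y = (10 - (2)·0.400 - (-3)·3.000) / (-7) = -2.600
  z = (9 - (-4)·0.400 - (-4)·-2.600) / (11) = 0.018
Iteration 2:
  x = (-5 - (-4)·-2.600 - (1)·0.018) / (7) = -2.203
  y = (10 - (2)·-2.203 - (-3)·0.018) / (-7) = -2.066
  z = (9 - (-4)·-2.203 - (-4)·-2.066) / (11) = -0.734
Iteration 3:
  x = (-5 - (-4)·-2.066 - (1)·-0.734) / (7) = -1.790
  y = (10 - (2)·-1.790 - (-3)·-0.734) / (-7) = -1.625
  z = (9 - (-4)·-1.790 - (-4)·-1.625) / (11) = -0.424
Change: (0.413, 0.441, 0.310) → max |·| = 0.441

0.441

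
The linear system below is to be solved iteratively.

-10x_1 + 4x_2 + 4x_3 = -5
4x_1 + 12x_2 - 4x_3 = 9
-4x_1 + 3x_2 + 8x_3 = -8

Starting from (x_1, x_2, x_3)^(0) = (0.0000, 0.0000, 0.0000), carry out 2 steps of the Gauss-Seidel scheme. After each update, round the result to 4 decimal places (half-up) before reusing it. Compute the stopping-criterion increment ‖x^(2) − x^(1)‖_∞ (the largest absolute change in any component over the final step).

Iteration 1:
  x_1 = (-5 - (4)·0.0000 - (4)·0.0000) / (-10) = 0.5000
  x_2 = (9 - (4)·0.5000 - (-4)·0.0000) / (12) = 0.5833
  x_3 = (-8 - (-4)·0.5000 - (3)·0.5833) / (8) = -0.9687
Iteration 2:
  x_1 = (-5 - (4)·0.5833 - (4)·-0.9687) / (-10) = 0.3458
  x_2 = (9 - (4)·0.3458 - (-4)·-0.9687) / (12) = 0.3118
  x_3 = (-8 - (-4)·0.3458 - (3)·0.3118) / (8) = -0.9440
Change: (-0.1542, -0.2715, 0.0247) → max |·| = 0.2715

0.2715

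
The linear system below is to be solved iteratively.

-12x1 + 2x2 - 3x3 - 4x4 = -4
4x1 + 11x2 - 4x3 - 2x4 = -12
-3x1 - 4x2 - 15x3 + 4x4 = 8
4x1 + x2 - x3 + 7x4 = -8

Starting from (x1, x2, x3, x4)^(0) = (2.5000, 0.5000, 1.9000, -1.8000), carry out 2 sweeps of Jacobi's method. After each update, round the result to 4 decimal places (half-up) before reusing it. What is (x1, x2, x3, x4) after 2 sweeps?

Iteration 1:
  x1 = (-4 - (2)·0.5000 - (-3)·1.9000 - (-4)·-1.8000) / (-12) = 0.5417
  x2 = (-12 - (4)·2.5000 - (-4)·1.9000 - (-2)·-1.8000) / (11) = -1.6364
  x3 = (8 - (-3)·2.5000 - (-4)·0.5000 - (4)·-1.8000) / (-15) = -1.6467
  x4 = (-8 - (4)·2.5000 - (1)·0.5000 - (-1)·1.9000) / (7) = -2.3714
Iteration 2:
  x1 = (-4 - (2)·-1.6364 - (-3)·-1.6467 - (-4)·-2.3714) / (-12) = 1.2627
  x2 = (-12 - (4)·0.5417 - (-4)·-1.6467 - (-2)·-2.3714) / (11) = -2.3179
  x3 = (8 - (-3)·0.5417 - (-4)·-1.6364 - (4)·-2.3714) / (-15) = -0.8377
  x4 = (-8 - (4)·0.5417 - (1)·-1.6364 - (-1)·-1.6467) / (7) = -1.4539

(1.2627, -2.3179, -0.8377, -1.4539)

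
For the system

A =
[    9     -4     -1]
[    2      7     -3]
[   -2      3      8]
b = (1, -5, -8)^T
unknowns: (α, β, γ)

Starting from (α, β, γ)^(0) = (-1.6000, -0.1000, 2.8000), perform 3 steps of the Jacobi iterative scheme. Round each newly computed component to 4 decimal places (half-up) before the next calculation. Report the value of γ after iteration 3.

-0.3780

Iteration 1:
  α = (1 - (-4)·-0.1000 - (-1)·2.8000) / (9) = 0.3778
  β = (-5 - (2)·-1.6000 - (-3)·2.8000) / (7) = 0.9429
  γ = (-8 - (-2)·-1.6000 - (3)·-0.1000) / (8) = -1.3625
Iteration 2:
  α = (1 - (-4)·0.9429 - (-1)·-1.3625) / (9) = 0.3788
  β = (-5 - (2)·0.3778 - (-3)·-1.3625) / (7) = -1.4062
  γ = (-8 - (-2)·0.3778 - (3)·0.9429) / (8) = -1.2591
Iteration 3:
  α = (1 - (-4)·-1.4062 - (-1)·-1.2591) / (9) = -0.6538
  β = (-5 - (2)·0.3788 - (-3)·-1.2591) / (7) = -1.3621
  γ = (-8 - (-2)·0.3788 - (3)·-1.4062) / (8) = -0.3780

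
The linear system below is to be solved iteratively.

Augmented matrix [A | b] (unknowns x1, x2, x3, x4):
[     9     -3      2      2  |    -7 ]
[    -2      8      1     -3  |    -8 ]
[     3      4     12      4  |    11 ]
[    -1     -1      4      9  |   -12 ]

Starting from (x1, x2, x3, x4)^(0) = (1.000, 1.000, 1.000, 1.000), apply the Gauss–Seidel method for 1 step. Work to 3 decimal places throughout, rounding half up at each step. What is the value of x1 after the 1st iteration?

-0.889

Iteration 1:
  x1 = (-7 - (-3)·1.000 - (2)·1.000 - (2)·1.000) / (9) = -0.889
  x2 = (-8 - (-2)·-0.889 - (1)·1.000 - (-3)·1.000) / (8) = -0.972
  x3 = (11 - (3)·-0.889 - (4)·-0.972 - (4)·1.000) / (12) = 1.130
  x4 = (-12 - (-1)·-0.889 - (-1)·-0.972 - (4)·1.130) / (9) = -2.042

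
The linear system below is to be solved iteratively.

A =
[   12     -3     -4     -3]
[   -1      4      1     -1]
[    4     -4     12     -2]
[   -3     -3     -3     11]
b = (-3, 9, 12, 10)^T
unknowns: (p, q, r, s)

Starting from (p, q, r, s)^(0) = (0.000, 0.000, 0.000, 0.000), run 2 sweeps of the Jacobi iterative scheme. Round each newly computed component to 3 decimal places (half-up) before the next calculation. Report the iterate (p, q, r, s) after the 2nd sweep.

Iteration 1:
  p = (-3 - (-3)·0.000 - (-4)·0.000 - (-3)·0.000) / (12) = -0.250
  q = (9 - (-1)·0.000 - (1)·0.000 - (-1)·0.000) / (4) = 2.250
  r = (12 - (4)·0.000 - (-4)·0.000 - (-2)·0.000) / (12) = 1.000
  s = (10 - (-3)·0.000 - (-3)·0.000 - (-3)·0.000) / (11) = 0.909
Iteration 2:
  p = (-3 - (-3)·2.250 - (-4)·1.000 - (-3)·0.909) / (12) = 0.873
  q = (9 - (-1)·-0.250 - (1)·1.000 - (-1)·0.909) / (4) = 2.165
  r = (12 - (4)·-0.250 - (-4)·2.250 - (-2)·0.909) / (12) = 1.985
  s = (10 - (-3)·-0.250 - (-3)·2.250 - (-3)·1.000) / (11) = 1.727

(0.873, 2.165, 1.985, 1.727)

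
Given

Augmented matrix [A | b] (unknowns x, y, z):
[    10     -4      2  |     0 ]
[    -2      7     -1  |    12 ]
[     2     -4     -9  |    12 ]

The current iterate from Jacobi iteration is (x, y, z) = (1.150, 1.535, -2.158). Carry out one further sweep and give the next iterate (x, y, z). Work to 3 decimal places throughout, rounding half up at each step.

One sweep:
  x = (0 - (-4)·1.535 - (2)·-2.158) / (10) = 1.046
  y = (12 - (-2)·1.150 - (-1)·-2.158) / (7) = 1.735
  z = (12 - (2)·1.150 - (-4)·1.535) / (-9) = -1.760

(1.046, 1.735, -1.760)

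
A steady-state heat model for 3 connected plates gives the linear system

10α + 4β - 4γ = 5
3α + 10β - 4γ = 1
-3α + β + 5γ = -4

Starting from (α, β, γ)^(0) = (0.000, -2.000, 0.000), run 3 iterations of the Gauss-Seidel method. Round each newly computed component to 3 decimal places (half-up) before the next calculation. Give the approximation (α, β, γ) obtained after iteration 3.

(0.367, -0.173, -0.545)

Iteration 1:
  α = (5 - (4)·-2.000 - (-4)·0.000) / (10) = 1.300
  β = (1 - (3)·1.300 - (-4)·0.000) / (10) = -0.290
  γ = (-4 - (-3)·1.300 - (1)·-0.290) / (5) = 0.038
Iteration 2:
  α = (5 - (4)·-0.290 - (-4)·0.038) / (10) = 0.631
  β = (1 - (3)·0.631 - (-4)·0.038) / (10) = -0.074
  γ = (-4 - (-3)·0.631 - (1)·-0.074) / (5) = -0.407
Iteration 3:
  α = (5 - (4)·-0.074 - (-4)·-0.407) / (10) = 0.367
  β = (1 - (3)·0.367 - (-4)·-0.407) / (10) = -0.173
  γ = (-4 - (-3)·0.367 - (1)·-0.173) / (5) = -0.545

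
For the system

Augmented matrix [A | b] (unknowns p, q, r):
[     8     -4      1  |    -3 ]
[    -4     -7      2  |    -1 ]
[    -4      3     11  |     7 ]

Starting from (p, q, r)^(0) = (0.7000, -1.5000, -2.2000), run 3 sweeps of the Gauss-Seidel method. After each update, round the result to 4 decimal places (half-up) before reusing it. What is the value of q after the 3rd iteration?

Iteration 1:
  p = (-3 - (-4)·-1.5000 - (1)·-2.2000) / (8) = -0.8500
  q = (-1 - (-4)·-0.8500 - (2)·-2.2000) / (-7) = 0.0000
  r = (7 - (-4)·-0.8500 - (3)·0.0000) / (11) = 0.3273
Iteration 2:
  p = (-3 - (-4)·0.0000 - (1)·0.3273) / (8) = -0.4159
  q = (-1 - (-4)·-0.4159 - (2)·0.3273) / (-7) = 0.4740
  r = (7 - (-4)·-0.4159 - (3)·0.4740) / (11) = 0.3559
Iteration 3:
  p = (-3 - (-4)·0.4740 - (1)·0.3559) / (8) = -0.1825
  q = (-1 - (-4)·-0.1825 - (2)·0.3559) / (-7) = 0.3488
  r = (7 - (-4)·-0.1825 - (3)·0.3488) / (11) = 0.4749

0.3488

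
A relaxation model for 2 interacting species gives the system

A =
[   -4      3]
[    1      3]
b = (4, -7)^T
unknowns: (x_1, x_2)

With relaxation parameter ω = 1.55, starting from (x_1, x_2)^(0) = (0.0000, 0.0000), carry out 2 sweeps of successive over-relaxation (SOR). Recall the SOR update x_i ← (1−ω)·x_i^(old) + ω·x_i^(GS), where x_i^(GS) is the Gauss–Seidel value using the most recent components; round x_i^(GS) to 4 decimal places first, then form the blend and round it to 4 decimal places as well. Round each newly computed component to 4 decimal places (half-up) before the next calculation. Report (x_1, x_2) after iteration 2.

Iteration 1:
  x_1: GS value = (4 - (3)·0.0000) / (-4) = -1.0000;  x_1 ← (1−ω)·0.0000 + ω·-1.0000 = -1.5500
  x_2: GS value = (-7 - (1)·-1.5500) / (3) = -1.8167;  x_2 ← (1−ω)·0.0000 + ω·-1.8167 = -2.8159
Iteration 2:
  x_1: GS value = (4 - (3)·-2.8159) / (-4) = -3.1119;  x_1 ← (1−ω)·-1.5500 + ω·-3.1119 = -3.9709
  x_2: GS value = (-7 - (1)·-3.9709) / (3) = -1.0097;  x_2 ← (1−ω)·-2.8159 + ω·-1.0097 = -0.0163

(-3.9709, -0.0163)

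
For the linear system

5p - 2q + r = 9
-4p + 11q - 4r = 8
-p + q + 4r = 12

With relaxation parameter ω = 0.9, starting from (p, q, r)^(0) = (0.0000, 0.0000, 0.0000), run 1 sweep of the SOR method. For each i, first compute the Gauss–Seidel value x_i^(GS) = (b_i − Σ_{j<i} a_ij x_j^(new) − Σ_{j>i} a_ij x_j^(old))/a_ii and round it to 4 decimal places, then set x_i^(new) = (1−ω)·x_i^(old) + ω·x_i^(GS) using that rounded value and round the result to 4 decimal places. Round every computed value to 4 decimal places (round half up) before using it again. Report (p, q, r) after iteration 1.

(1.6200, 1.1848, 2.7979)

Iteration 1:
  p: GS value = (9 - (-2)·0.0000 - (1)·0.0000) / (5) = 1.8000;  p ← (1−ω)·0.0000 + ω·1.8000 = 1.6200
  q: GS value = (8 - (-4)·1.6200 - (-4)·0.0000) / (11) = 1.3164;  q ← (1−ω)·0.0000 + ω·1.3164 = 1.1848
  r: GS value = (12 - (-1)·1.6200 - (1)·1.1848) / (4) = 3.1088;  r ← (1−ω)·0.0000 + ω·3.1088 = 2.7979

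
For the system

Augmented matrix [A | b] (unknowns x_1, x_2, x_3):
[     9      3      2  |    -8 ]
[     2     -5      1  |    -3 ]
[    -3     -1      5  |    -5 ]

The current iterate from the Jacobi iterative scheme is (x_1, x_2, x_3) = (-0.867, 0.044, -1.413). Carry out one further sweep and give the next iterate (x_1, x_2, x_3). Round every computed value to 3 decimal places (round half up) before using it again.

One sweep:
  x_1 = (-8 - (3)·0.044 - (2)·-1.413) / (9) = -0.590
  x_2 = (-3 - (2)·-0.867 - (1)·-1.413) / (-5) = -0.029
  x_3 = (-5 - (-3)·-0.867 - (-1)·0.044) / (5) = -1.511

(-0.590, -0.029, -1.511)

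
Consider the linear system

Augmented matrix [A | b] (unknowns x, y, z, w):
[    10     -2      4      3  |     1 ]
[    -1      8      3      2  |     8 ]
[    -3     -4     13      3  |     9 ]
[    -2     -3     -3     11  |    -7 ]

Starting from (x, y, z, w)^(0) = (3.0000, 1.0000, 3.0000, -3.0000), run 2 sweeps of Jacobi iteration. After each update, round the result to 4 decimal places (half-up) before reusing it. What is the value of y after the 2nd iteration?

-0.1442

Iteration 1:
  x = (1 - (-2)·1.0000 - (4)·3.0000 - (3)·-3.0000) / (10) = 0.0000
  y = (8 - (-1)·3.0000 - (3)·3.0000 - (2)·-3.0000) / (8) = 1.0000
  z = (9 - (-3)·3.0000 - (-4)·1.0000 - (3)·-3.0000) / (13) = 2.3846
  w = (-7 - (-2)·3.0000 - (-3)·1.0000 - (-3)·3.0000) / (11) = 1.0000
Iteration 2:
  x = (1 - (-2)·1.0000 - (4)·2.3846 - (3)·1.0000) / (10) = -0.9538
  y = (8 - (-1)·0.0000 - (3)·2.3846 - (2)·1.0000) / (8) = -0.1442
  z = (9 - (-3)·0.0000 - (-4)·1.0000 - (3)·1.0000) / (13) = 0.7692
  w = (-7 - (-2)·0.0000 - (-3)·1.0000 - (-3)·2.3846) / (11) = 0.2867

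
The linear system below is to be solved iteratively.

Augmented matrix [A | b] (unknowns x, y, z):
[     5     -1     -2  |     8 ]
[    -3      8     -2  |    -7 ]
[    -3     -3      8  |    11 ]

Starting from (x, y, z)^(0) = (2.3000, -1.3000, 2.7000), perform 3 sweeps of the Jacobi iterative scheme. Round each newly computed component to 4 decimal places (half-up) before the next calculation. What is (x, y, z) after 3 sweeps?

Iteration 1:
  x = (8 - (-1)·-1.3000 - (-2)·2.7000) / (5) = 2.4200
  y = (-7 - (-3)·2.3000 - (-2)·2.7000) / (8) = 0.6625
  z = (11 - (-3)·2.3000 - (-3)·-1.3000) / (8) = 1.7500
Iteration 2:
  x = (8 - (-1)·0.6625 - (-2)·1.7500) / (5) = 2.4325
  y = (-7 - (-3)·2.4200 - (-2)·1.7500) / (8) = 0.4700
  z = (11 - (-3)·2.4200 - (-3)·0.6625) / (8) = 2.5309
Iteration 3:
  x = (8 - (-1)·0.4700 - (-2)·2.5309) / (5) = 2.7064
  y = (-7 - (-3)·2.4325 - (-2)·2.5309) / (8) = 0.6699
  z = (11 - (-3)·2.4325 - (-3)·0.4700) / (8) = 2.4634

(2.7064, 0.6699, 2.4634)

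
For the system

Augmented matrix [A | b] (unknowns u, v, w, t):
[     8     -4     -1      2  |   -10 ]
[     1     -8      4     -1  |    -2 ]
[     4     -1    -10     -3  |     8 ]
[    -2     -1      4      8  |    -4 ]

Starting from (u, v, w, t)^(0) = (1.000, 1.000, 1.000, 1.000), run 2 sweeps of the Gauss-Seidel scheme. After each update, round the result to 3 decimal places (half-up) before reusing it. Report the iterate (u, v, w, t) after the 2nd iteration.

Iteration 1:
  u = (-10 - (-4)·1.000 - (-1)·1.000 - (2)·1.000) / (8) = -0.875
  v = (-2 - (1)·-0.875 - (4)·1.000 - (-1)·1.000) / (-8) = 0.516
  w = (8 - (4)·-0.875 - (-1)·0.516 - (-3)·1.000) / (-10) = -1.502
  t = (-4 - (-2)·-0.875 - (-1)·0.516 - (4)·-1.502) / (8) = 0.097
Iteration 2:
  u = (-10 - (-4)·0.516 - (-1)·-1.502 - (2)·0.097) / (8) = -1.204
  v = (-2 - (1)·-1.204 - (4)·-1.502 - (-1)·0.097) / (-8) = -0.664
  w = (8 - (4)·-1.204 - (-1)·-0.664 - (-3)·0.097) / (-10) = -1.244
  t = (-4 - (-2)·-1.204 - (-1)·-0.664 - (4)·-1.244) / (8) = -0.262

(-1.204, -0.664, -1.244, -0.262)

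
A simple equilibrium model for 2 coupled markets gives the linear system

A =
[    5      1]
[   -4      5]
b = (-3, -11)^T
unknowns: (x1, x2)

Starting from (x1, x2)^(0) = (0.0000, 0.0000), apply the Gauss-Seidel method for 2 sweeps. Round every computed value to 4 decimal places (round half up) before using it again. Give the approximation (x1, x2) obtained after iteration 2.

Iteration 1:
  x1 = (-3 - (1)·0.0000) / (5) = -0.6000
  x2 = (-11 - (-4)·-0.6000) / (5) = -2.6800
Iteration 2:
  x1 = (-3 - (1)·-2.6800) / (5) = -0.0640
  x2 = (-11 - (-4)·-0.0640) / (5) = -2.2512

(-0.0640, -2.2512)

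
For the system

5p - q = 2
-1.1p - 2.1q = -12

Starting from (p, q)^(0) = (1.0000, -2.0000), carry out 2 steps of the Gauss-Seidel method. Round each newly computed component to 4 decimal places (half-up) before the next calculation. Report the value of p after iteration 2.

Iteration 1:
  p = (2 - (-1)·-2.0000) / (5) = 0.0000
  q = (-12 - (-1.1)·0.0000) / (-2.1) = 5.7143
Iteration 2:
  p = (2 - (-1)·5.7143) / (5) = 1.5429
  q = (-12 - (-1.1)·1.5429) / (-2.1) = 4.9061

1.5429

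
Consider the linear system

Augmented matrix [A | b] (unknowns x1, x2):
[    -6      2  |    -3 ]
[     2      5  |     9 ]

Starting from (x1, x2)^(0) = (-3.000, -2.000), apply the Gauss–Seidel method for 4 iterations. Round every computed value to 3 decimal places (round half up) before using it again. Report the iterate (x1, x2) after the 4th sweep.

Iteration 1:
  x1 = (-3 - (2)·-2.000) / (-6) = -0.167
  x2 = (9 - (2)·-0.167) / (5) = 1.867
Iteration 2:
  x1 = (-3 - (2)·1.867) / (-6) = 1.122
  x2 = (9 - (2)·1.122) / (5) = 1.351
Iteration 3:
  x1 = (-3 - (2)·1.351) / (-6) = 0.950
  x2 = (9 - (2)·0.950) / (5) = 1.420
Iteration 4:
  x1 = (-3 - (2)·1.420) / (-6) = 0.973
  x2 = (9 - (2)·0.973) / (5) = 1.411

(0.973, 1.411)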